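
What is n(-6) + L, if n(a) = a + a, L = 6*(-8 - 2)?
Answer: -72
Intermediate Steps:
L = -60 (L = 6*(-10) = -60)
n(a) = 2*a
n(-6) + L = 2*(-6) - 60 = -12 - 60 = -72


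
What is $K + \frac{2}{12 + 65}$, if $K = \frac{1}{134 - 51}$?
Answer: $\frac{243}{6391} \approx 0.038022$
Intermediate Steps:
$K = \frac{1}{83} \approx 0.012048$
$K + \frac{2}{12 + 65} = \frac{1}{83} + \frac{2}{12 + 65} = \frac{1}{83} + \frac{2}{77} = \frac{243}{6391}$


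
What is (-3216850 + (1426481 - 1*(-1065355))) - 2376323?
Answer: -3101337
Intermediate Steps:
(-3216850 + (1426481 - 1*(-1065355))) - 2376323 = (-3216850 + (1426481 + 1065355)) - 2376323 = (-3216850 + 2491836) - 2376323 = -725014 - 2376323 = -3101337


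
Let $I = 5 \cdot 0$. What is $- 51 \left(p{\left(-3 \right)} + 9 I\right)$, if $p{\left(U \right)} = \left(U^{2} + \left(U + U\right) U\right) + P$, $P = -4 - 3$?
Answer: $-1020$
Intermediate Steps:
$I = 0$
$P = -7$
$p{\left(U \right)} = -7 + 3 U^{2}$ ($p{\left(U \right)} = \left(U^{2} + \left(U + U\right) U\right) - 7 = \left(U^{2} + 2 U U\right) - 7 = \left(U^{2} + 2 U^{2}\right) - 7 = 3 U^{2} - 7 = -7 + 3 U^{2}$)
$- 51 \left(p{\left(-3 \right)} + 9 I\right) = - 51 \left(\left(-7 + 3 \left(-3\right)^{2}\right) + 9 \cdot 0\right) = - 51 \left(\left(-7 + 3 \cdot 9\right) + 0\right) = - 51 \left(\left(-7 + 27\right) + 0\right) = - 51 \left(20 + 0\right) = \left(-51\right) 20 = -1020$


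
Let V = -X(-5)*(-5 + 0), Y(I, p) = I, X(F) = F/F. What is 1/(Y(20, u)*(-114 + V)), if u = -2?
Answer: -1/2180 ≈ -0.00045872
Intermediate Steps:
X(F) = 1
V = 5 (V = -(-5 + 0) = -(-5) = -1*(-5) = 5)
1/(Y(20, u)*(-114 + V)) = 1/(20*(-114 + 5)) = 1/(20*(-109)) = 1/(-2180) = -1/2180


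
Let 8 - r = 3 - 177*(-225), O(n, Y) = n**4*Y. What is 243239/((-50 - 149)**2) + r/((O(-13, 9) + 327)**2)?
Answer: 4028183716085261/655816373823744 ≈ 6.1422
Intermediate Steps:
O(n, Y) = Y*n**4
r = -39820 (r = 8 - (3 - 177*(-225)) = 8 - (3 + 39825) = 8 - 1*39828 = 8 - 39828 = -39820)
243239/((-50 - 149)**2) + r/((O(-13, 9) + 327)**2) = 243239/((-50 - 149)**2) - 39820/(9*(-13)**4 + 327)**2 = 243239/((-199)**2) - 39820/(9*28561 + 327)**2 = 243239/39601 - 39820/(257049 + 327)**2 = 243239*(1/39601) - 39820/(257376**2) = 243239/39601 - 39820/66242405376 = 243239/39601 - 39820*1/66242405376 = 243239/39601 - 9955/16560601344 = 4028183716085261/655816373823744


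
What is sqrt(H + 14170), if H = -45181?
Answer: I*sqrt(31011) ≈ 176.1*I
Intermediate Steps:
sqrt(H + 14170) = sqrt(-45181 + 14170) = sqrt(-31011) = I*sqrt(31011)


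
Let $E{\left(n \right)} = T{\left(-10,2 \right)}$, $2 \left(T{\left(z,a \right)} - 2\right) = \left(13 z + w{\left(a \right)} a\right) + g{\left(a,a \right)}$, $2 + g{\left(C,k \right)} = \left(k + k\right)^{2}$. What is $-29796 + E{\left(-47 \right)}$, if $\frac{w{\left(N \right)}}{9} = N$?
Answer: $-29834$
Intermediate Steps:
$w{\left(N \right)} = 9 N$
$g{\left(C,k \right)} = -2 + 4 k^{2}$ ($g{\left(C,k \right)} = -2 + \left(k + k\right)^{2} = -2 + \left(2 k\right)^{2} = -2 + 4 k^{2}$)
$T{\left(z,a \right)} = 1 + \frac{13 z}{2} + \frac{13 a^{2}}{2}$ ($T{\left(z,a \right)} = 2 + \frac{\left(13 z + 9 a a\right) + \left(-2 + 4 a^{2}\right)}{2} = 2 + \frac{\left(13 z + 9 a^{2}\right) + \left(-2 + 4 a^{2}\right)}{2} = 2 + \frac{\left(9 a^{2} + 13 z\right) + \left(-2 + 4 a^{2}\right)}{2} = 2 + \frac{-2 + 13 z + 13 a^{2}}{2} = 2 + \left(-1 + \frac{13 z}{2} + \frac{13 a^{2}}{2}\right) = 1 + \frac{13 z}{2} + \frac{13 a^{2}}{2}$)
$E{\left(n \right)} = -38$ ($E{\left(n \right)} = 1 + \frac{13}{2} \left(-10\right) + \frac{13 \cdot 2^{2}}{2} = 1 - 65 + \frac{13}{2} \cdot 4 = 1 - 65 + 26 = -38$)
$-29796 + E{\left(-47 \right)} = -29796 - 38 = -29834$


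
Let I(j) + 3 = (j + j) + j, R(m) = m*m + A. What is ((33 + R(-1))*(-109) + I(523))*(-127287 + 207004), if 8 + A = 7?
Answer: -161905227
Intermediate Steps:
A = -1 (A = -8 + 7 = -1)
R(m) = -1 + m² (R(m) = m*m - 1 = m² - 1 = -1 + m²)
I(j) = -3 + 3*j (I(j) = -3 + ((j + j) + j) = -3 + (2*j + j) = -3 + 3*j)
((33 + R(-1))*(-109) + I(523))*(-127287 + 207004) = ((33 + (-1 + (-1)²))*(-109) + (-3 + 3*523))*(-127287 + 207004) = ((33 + (-1 + 1))*(-109) + (-3 + 1569))*79717 = ((33 + 0)*(-109) + 1566)*79717 = (33*(-109) + 1566)*79717 = (-3597 + 1566)*79717 = -2031*79717 = -161905227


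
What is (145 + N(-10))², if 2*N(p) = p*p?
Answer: 38025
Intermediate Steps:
N(p) = p²/2 (N(p) = (p*p)/2 = p²/2)
(145 + N(-10))² = (145 + (½)*(-10)²)² = (145 + (½)*100)² = (145 + 50)² = 195² = 38025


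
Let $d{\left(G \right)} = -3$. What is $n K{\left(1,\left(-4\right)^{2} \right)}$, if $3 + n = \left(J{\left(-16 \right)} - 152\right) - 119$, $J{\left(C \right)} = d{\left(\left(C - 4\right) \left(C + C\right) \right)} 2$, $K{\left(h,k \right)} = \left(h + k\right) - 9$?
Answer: $-2240$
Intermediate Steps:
$K{\left(h,k \right)} = -9 + h + k$
$J{\left(C \right)} = -6$ ($J{\left(C \right)} = \left(-3\right) 2 = -6$)
$n = -280$ ($n = -3 - 277 = -280$)
$n K{\left(1,\left(-4\right)^{2} \right)} = - 280 \left(-9 + 1 + \left(-4\right)^{2}\right) = - 280 \left(-9 + 1 + 16\right) = \left(-280\right) 8 = -2240$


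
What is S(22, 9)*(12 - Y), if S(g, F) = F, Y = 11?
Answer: 9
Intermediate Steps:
S(22, 9)*(12 - Y) = 9*(12 - 1*11) = 9*(12 - 11) = 9*1 = 9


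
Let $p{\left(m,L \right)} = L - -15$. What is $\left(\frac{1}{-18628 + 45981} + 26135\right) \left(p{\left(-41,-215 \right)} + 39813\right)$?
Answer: $\frac{28318171296128}{27353} \approx 1.0353 \cdot 10^{9}$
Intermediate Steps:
$p{\left(m,L \right)} = 15 + L$ ($p{\left(m,L \right)} = L + 15 = 15 + L$)
$\left(\frac{1}{-18628 + 45981} + 26135\right) \left(p{\left(-41,-215 \right)} + 39813\right) = \left(\frac{1}{-18628 + 45981} + 26135\right) \left(\left(15 - 215\right) + 39813\right) = \left(\frac{1}{27353} + 26135\right) \left(-200 + 39813\right) = \left(\frac{1}{27353} + 26135\right) 39613 = \frac{714870656}{27353} \cdot 39613 = \frac{28318171296128}{27353}$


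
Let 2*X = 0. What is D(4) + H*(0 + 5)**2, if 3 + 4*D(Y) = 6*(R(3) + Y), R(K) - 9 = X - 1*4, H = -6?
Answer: -549/4 ≈ -137.25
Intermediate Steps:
X = 0 (X = (1/2)*0 = 0)
R(K) = 5 (R(K) = 9 + (0 - 1*4) = 9 + (0 - 4) = 9 - 4 = 5)
D(Y) = 27/4 + 3*Y/2 (D(Y) = -3/4 + (6*(5 + Y))/4 = -3/4 + (30 + 6*Y)/4 = -3/4 + (15/2 + 3*Y/2) = 27/4 + 3*Y/2)
D(4) + H*(0 + 5)**2 = (27/4 + (3/2)*4) - 6*(0 + 5)**2 = (27/4 + 6) - 6*5**2 = 51/4 - 6*25 = 51/4 - 150 = -549/4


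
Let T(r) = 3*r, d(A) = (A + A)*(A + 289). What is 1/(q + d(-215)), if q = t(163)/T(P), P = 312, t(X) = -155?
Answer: -936/29783675 ≈ -3.1427e-5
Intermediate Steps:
d(A) = 2*A*(289 + A) (d(A) = (2*A)*(289 + A) = 2*A*(289 + A))
q = -155/936 (q = -155/(3*312) = -155/936 ≈ -0.16560)
1/(q + d(-215)) = 1/(-155/936 + 2*(-215)*(289 - 215)) = 1/(-155/936 + 2*(-215)*74) = 1/(-155/936 - 31820) = 1/(-29783675/936) = -936/29783675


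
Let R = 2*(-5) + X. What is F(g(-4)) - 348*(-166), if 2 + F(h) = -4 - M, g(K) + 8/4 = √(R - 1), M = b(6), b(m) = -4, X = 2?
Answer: 57766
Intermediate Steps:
R = -8 (R = 2*(-5) + 2 = -10 + 2 = -8)
M = -4
g(K) = -2 + 3*I (g(K) = -2 + √(-8 - 1) = -2 + √(-9) = -2 + 3*I)
F(h) = -2 (F(h) = -2 + (-4 - 1*(-4)) = -2 + (-4 + 4) = -2 + 0 = -2)
F(g(-4)) - 348*(-166) = -2 - 348*(-166) = -2 + 57768 = 57766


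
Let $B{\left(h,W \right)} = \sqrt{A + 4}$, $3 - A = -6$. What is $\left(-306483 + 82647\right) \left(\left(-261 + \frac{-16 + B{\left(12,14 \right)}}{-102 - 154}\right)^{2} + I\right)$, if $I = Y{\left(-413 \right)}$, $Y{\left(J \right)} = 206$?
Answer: $- \frac{250457958666411}{16384} - \frac{233628825 \sqrt{13}}{512} \approx -1.5288 \cdot 10^{10}$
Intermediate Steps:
$A = 9$ ($A = 3 - -6 = 3 + 6 = 9$)
$B{\left(h,W \right)} = \sqrt{13}$ ($B{\left(h,W \right)} = \sqrt{9 + 4} = \sqrt{13}$)
$I = 206$
$\left(-306483 + 82647\right) \left(\left(-261 + \frac{-16 + B{\left(12,14 \right)}}{-102 - 154}\right)^{2} + I\right) = \left(-306483 + 82647\right) \left(\left(-261 + \frac{-16 + \sqrt{13}}{-102 - 154}\right)^{2} + 206\right) = - 223836 \left(\left(-261 + \frac{-16 + \sqrt{13}}{-256}\right)^{2} + 206\right) = - 223836 \left(\left(-261 + \left(-16 + \sqrt{13}\right) \left(- \frac{1}{256}\right)\right)^{2} + 206\right) = - 223836 \left(\left(-261 + \left(\frac{1}{16} - \frac{\sqrt{13}}{256}\right)\right)^{2} + 206\right) = - 223836 \left(\left(- \frac{4175}{16} - \frac{\sqrt{13}}{256}\right)^{2} + 206\right) = - 223836 \left(206 + \left(- \frac{4175}{16} - \frac{\sqrt{13}}{256}\right)^{2}\right) = -46110216 - 223836 \left(- \frac{4175}{16} - \frac{\sqrt{13}}{256}\right)^{2}$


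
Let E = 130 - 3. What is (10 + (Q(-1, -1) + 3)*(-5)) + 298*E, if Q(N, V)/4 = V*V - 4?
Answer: 37901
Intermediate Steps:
Q(N, V) = -16 + 4*V**2 (Q(N, V) = 4*(V*V - 4) = 4*(V**2 - 4) = 4*(-4 + V**2) = -16 + 4*V**2)
E = 127
(10 + (Q(-1, -1) + 3)*(-5)) + 298*E = (10 + ((-16 + 4*(-1)**2) + 3)*(-5)) + 298*127 = (10 + ((-16 + 4*1) + 3)*(-5)) + 37846 = (10 + ((-16 + 4) + 3)*(-5)) + 37846 = (10 + (-12 + 3)*(-5)) + 37846 = (10 - 9*(-5)) + 37846 = (10 + 45) + 37846 = 55 + 37846 = 37901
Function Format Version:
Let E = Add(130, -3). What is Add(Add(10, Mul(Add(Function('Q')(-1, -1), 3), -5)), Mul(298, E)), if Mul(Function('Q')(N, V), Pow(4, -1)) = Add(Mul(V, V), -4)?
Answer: 37901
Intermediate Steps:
Function('Q')(N, V) = Add(-16, Mul(4, Pow(V, 2))) (Function('Q')(N, V) = Mul(4, Add(Mul(V, V), -4)) = Mul(4, Add(Pow(V, 2), -4)) = Mul(4, Add(-4, Pow(V, 2))) = Add(-16, Mul(4, Pow(V, 2))))
E = 127
Add(Add(10, Mul(Add(Function('Q')(-1, -1), 3), -5)), Mul(298, E)) = Add(Add(10, Mul(Add(Add(-16, Mul(4, Pow(-1, 2))), 3), -5)), Mul(298, 127)) = Add(Add(10, Mul(Add(Add(-16, Mul(4, 1)), 3), -5)), 37846) = Add(Add(10, Mul(Add(Add(-16, 4), 3), -5)), 37846) = Add(Add(10, Mul(Add(-12, 3), -5)), 37846) = Add(Add(10, Mul(-9, -5)), 37846) = Add(Add(10, 45), 37846) = Add(55, 37846) = 37901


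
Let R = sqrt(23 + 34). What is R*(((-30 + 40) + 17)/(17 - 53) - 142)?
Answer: -571*sqrt(57)/4 ≈ -1077.7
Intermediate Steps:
R = sqrt(57) ≈ 7.5498
R*(((-30 + 40) + 17)/(17 - 53) - 142) = sqrt(57)*(((-30 + 40) + 17)/(17 - 53) - 142) = sqrt(57)*((10 + 17)/(-36) - 142) = sqrt(57)*(27*(-1/36) - 142) = sqrt(57)*(-3/4 - 142) = sqrt(57)*(-571/4) = -571*sqrt(57)/4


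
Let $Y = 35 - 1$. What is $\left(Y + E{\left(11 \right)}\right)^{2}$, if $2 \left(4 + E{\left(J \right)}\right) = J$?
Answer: $\frac{5041}{4} \approx 1260.3$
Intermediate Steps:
$E{\left(J \right)} = -4 + \frac{J}{2}$
$Y = 34$
$\left(Y + E{\left(11 \right)}\right)^{2} = \left(34 + \left(-4 + \frac{1}{2} \cdot 11\right)\right)^{2} = \left(34 + \left(-4 + \frac{11}{2}\right)\right)^{2} = \left(34 + \frac{3}{2}\right)^{2} = \left(\frac{71}{2}\right)^{2} = \frac{5041}{4}$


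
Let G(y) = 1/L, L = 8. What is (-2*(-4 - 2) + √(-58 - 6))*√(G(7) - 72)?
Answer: √46*(-10 + 15*I) ≈ -67.823 + 101.73*I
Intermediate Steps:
G(y) = ⅛ (G(y) = 1/8 = ⅛)
(-2*(-4 - 2) + √(-58 - 6))*√(G(7) - 72) = (-2*(-4 - 2) + √(-58 - 6))*√(⅛ - 72) = (-2*(-6) + √(-64))*√(-575/8) = (-1*(-12) + 8*I)*(5*I*√46/4) = (12 + 8*I)*(5*I*√46/4) = 5*I*√46*(12 + 8*I)/4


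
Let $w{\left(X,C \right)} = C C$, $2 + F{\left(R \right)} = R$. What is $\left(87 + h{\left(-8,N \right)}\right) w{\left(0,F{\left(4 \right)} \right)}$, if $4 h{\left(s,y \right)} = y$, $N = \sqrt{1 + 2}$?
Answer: $348 + \sqrt{3} \approx 349.73$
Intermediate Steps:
$F{\left(R \right)} = -2 + R$
$w{\left(X,C \right)} = C^{2}$
$N = \sqrt{3} \approx 1.732$
$h{\left(s,y \right)} = \frac{y}{4}$
$\left(87 + h{\left(-8,N \right)}\right) w{\left(0,F{\left(4 \right)} \right)} = \left(87 + \frac{\sqrt{3}}{4}\right) \left(-2 + 4\right)^{2} = \left(87 + \frac{\sqrt{3}}{4}\right) 2^{2} = \left(87 + \frac{\sqrt{3}}{4}\right) 4 = 348 + \sqrt{3}$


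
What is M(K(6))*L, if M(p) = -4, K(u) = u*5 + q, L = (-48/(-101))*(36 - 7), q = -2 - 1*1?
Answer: -5568/101 ≈ -55.129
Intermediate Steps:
q = -3 (q = -2 - 1 = -3)
L = 1392/101 (L = -48*(-1/101)*29 = (48/101)*29 = 1392/101 ≈ 13.782)
K(u) = -3 + 5*u (K(u) = u*5 - 3 = 5*u - 3 = -3 + 5*u)
M(K(6))*L = -4*1392/101 = -5568/101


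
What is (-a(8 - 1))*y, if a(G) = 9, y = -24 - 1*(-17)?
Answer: 63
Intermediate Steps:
y = -7 (y = -24 + 17 = -7)
(-a(8 - 1))*y = -1*9*(-7) = -9*(-7) = 63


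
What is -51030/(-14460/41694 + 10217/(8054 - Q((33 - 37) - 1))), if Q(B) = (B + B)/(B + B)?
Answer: -407950565130/7370029 ≈ -55353.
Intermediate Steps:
Q(B) = 1 (Q(B) = (2*B)/((2*B)) = (2*B)*(1/(2*B)) = 1)
-51030/(-14460/41694 + 10217/(8054 - Q((33 - 37) - 1))) = -51030/(-14460/41694 + 10217/(8054 - 1*1)) = -51030/(-14460*1/41694 + 10217/(8054 - 1)) = -51030/(-2410/6949 + 10217/8053) = -51030/51590203/55960297 = -51030*55960297/51590203 = -407950565130/7370029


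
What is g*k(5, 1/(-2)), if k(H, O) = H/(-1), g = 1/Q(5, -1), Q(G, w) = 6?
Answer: -⅚ ≈ -0.83333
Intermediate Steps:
g = ⅙ (g = 1/6 = ⅙ ≈ 0.16667)
k(H, O) = -H (k(H, O) = H*(-1) = -H)
g*k(5, 1/(-2)) = (-1*5)/6 = (⅙)*(-5) = -⅚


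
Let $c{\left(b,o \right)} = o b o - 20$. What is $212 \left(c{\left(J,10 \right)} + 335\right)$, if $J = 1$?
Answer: $87980$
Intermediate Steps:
$c{\left(b,o \right)} = -20 + b o^{2}$ ($c{\left(b,o \right)} = b o o - 20 = b o^{2} - 20 = -20 + b o^{2}$)
$212 \left(c{\left(J,10 \right)} + 335\right) = 212 \left(\left(-20 + 1 \cdot 10^{2}\right) + 335\right) = 212 \left(\left(-20 + 1 \cdot 100\right) + 335\right) = 212 \left(\left(-20 + 100\right) + 335\right) = 212 \left(80 + 335\right) = 212 \cdot 415 = 87980$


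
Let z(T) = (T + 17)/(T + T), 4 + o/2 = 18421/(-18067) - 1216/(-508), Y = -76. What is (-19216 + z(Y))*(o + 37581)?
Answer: -251822892411150807/348765368 ≈ -7.2204e+8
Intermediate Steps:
o = -12050270/2294509 (o = -8 + 2*(18421/(-18067) - 1216/(-508)) = -8 + 2*(18421*(-1/18067) - 1216*(-1/508)) = -8 + 2*(-18421/18067 + 304/127) = -8 + 2*(3152901/2294509) = -8 + 6305802/2294509 = -12050270/2294509 ≈ -5.2518)
z(T) = (17 + T)/(2*T) (z(T) = (17 + T)/((2*T)) = (17 + T)*(1/(2*T)) = (17 + T)/(2*T))
(-19216 + z(Y))*(o + 37581) = (-19216 + (1/2)*(17 - 76)/(-76))*(-12050270/2294509 + 37581) = (-19216 + (1/2)*(-1/76)*(-59))*(86217892459/2294509) = (-19216 + 59/152)*(86217892459/2294509) = -2920773/152*86217892459/2294509 = -251822892411150807/348765368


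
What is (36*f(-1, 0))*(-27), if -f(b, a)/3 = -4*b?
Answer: 11664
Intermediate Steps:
f(b, a) = 12*b (f(b, a) = -(-12)*b = 12*b)
(36*f(-1, 0))*(-27) = (36*(12*(-1)))*(-27) = (36*(-12))*(-27) = -432*(-27) = 11664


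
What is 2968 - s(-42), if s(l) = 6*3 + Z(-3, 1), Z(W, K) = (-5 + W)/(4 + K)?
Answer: 14758/5 ≈ 2951.6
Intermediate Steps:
Z(W, K) = (-5 + W)/(4 + K)
s(l) = 82/5 (s(l) = 6*3 + (-5 - 3)/(4 + 1) = 18 - 8/5 = 82/5)
2968 - s(-42) = 2968 - 1*82/5 = 2968 - 82/5 = 14758/5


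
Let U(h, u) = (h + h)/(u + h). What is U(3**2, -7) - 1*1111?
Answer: -1102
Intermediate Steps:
U(h, u) = 2*h/(h + u) (U(h, u) = (2*h)/(h + u) = 2*h/(h + u))
U(3**2, -7) - 1*1111 = 2*3**2/(3**2 - 7) - 1*1111 = 2*9/(9 - 7) - 1111 = 2*9/2 - 1111 = 2*9*(1/2) - 1111 = 9 - 1111 = -1102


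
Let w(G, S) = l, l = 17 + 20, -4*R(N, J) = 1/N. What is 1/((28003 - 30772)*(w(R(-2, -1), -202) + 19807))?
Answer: -1/54948036 ≈ -1.8199e-8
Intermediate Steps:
R(N, J) = -1/(4*N)
l = 37
w(G, S) = 37
1/((28003 - 30772)*(w(R(-2, -1), -202) + 19807)) = 1/((28003 - 30772)*(37 + 19807)) = 1/(-2769*19844) = 1/(-54948036) = -1/54948036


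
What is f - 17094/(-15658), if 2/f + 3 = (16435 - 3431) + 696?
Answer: 117083917/107233813 ≈ 1.0919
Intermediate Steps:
f = 2/13697 (f = 2/(-3 + ((16435 - 3431) + 696)) = 2/(-3 + (13004 + 696)) = 2/(-3 + 13700) = 2/13697 ≈ 0.00014602)
f - 17094/(-15658) = 2/13697 - 17094/(-15658) = 2/13697 - 17094*(-1/15658) = 2/13697 + 8547/7829 = 117083917/107233813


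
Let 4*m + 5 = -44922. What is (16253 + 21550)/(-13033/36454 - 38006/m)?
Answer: 20637525379658/1652116435 ≈ 12492.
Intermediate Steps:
m = -44927/4 (m = -5/4 + (1/4)*(-44922) = -5/4 - 22461/2 = -44927/4 ≈ -11232.)
(16253 + 21550)/(-13033/36454 - 38006/m) = (16253 + 21550)/(-13033/36454 - 38006/(-44927/4)) = 37803/(-13033*1/36454 - 38006*(-4/44927)) = 37803/(-13033/36454 + 152024/44927) = 37803/(4956349305/1637768858) = 37803*(1637768858/4956349305) = 20637525379658/1652116435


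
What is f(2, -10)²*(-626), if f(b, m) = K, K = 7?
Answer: -30674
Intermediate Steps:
f(b, m) = 7
f(2, -10)²*(-626) = 7²*(-626) = 49*(-626) = -30674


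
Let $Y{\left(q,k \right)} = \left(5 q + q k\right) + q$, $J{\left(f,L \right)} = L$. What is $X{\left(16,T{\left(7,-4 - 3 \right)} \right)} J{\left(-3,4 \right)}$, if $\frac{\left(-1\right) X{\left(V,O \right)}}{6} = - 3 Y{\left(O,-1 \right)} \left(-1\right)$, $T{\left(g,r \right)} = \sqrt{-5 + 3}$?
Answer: $- 360 i \sqrt{2} \approx - 509.12 i$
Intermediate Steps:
$Y{\left(q,k \right)} = 6 q + k q$ ($Y{\left(q,k \right)} = \left(5 q + k q\right) + q = 6 q + k q$)
$T{\left(g,r \right)} = i \sqrt{2}$ ($T{\left(g,r \right)} = \sqrt{-2} = i \sqrt{2}$)
$X{\left(V,O \right)} = - 90 O$ ($X{\left(V,O \right)} = - 6 - 3 O \left(6 - 1\right) \left(-1\right) = - 6 - 3 O 5 \left(-1\right) = - 6 - 3 \cdot 5 O \left(-1\right) = - 6 - 15 O \left(-1\right) = - 6 \cdot 15 O = - 90 O$)
$X{\left(16,T{\left(7,-4 - 3 \right)} \right)} J{\left(-3,4 \right)} = - 90 i \sqrt{2} \cdot 4 = - 360 i \sqrt{2}$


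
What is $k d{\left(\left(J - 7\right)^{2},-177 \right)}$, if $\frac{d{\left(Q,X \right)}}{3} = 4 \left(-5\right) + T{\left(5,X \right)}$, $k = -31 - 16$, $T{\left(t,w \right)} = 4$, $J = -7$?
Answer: $2256$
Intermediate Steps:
$k = -47$
$d{\left(Q,X \right)} = -48$ ($d{\left(Q,X \right)} = 3 \left(4 \left(-5\right) + 4\right) = 3 \left(-20 + 4\right) = 3 \left(-16\right) = -48$)
$k d{\left(\left(J - 7\right)^{2},-177 \right)} = \left(-47\right) \left(-48\right) = 2256$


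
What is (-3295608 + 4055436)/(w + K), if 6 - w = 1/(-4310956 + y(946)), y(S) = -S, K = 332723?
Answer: 3276303872856/1434694840559 ≈ 2.2836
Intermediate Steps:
w = 25871413/4311902 (w = 6 - 1/(-4310956 - 1*946) = 6 - 1/(-4310956 - 946) = 6 - 1/(-4311902) = 6 - 1*(-1/4311902) = 6 + 1/4311902 = 25871413/4311902 ≈ 6.0000)
(-3295608 + 4055436)/(w + K) = (-3295608 + 4055436)/(25871413/4311902 + 332723) = 759828/(1434694840559/4311902) = 759828*(4311902/1434694840559) = 3276303872856/1434694840559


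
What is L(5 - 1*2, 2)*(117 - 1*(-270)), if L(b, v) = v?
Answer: 774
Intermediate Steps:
L(5 - 1*2, 2)*(117 - 1*(-270)) = 2*(117 - 1*(-270)) = 2*(117 + 270) = 2*387 = 774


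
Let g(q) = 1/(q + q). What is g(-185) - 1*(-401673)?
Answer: 148619009/370 ≈ 4.0167e+5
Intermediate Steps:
g(q) = 1/(2*q)
g(-185) - 1*(-401673) = (½)/(-185) - 1*(-401673) = (½)*(-1/185) + 401673 = -1/370 + 401673 = 148619009/370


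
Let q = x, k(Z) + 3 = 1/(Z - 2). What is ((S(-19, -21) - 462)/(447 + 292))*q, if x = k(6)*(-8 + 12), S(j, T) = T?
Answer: 5313/739 ≈ 7.1894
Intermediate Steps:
k(Z) = -3 + 1/(-2 + Z) (k(Z) = -3 + 1/(Z - 2) = -3 + 1/(-2 + Z))
x = -11 (x = ((7 - 3*6)/(-2 + 6))*(-8 + 12) = ((7 - 18)/4)*4 = ((¼)*(-11))*4 = -11/4*4 = -11)
q = -11
((S(-19, -21) - 462)/(447 + 292))*q = ((-21 - 462)/(447 + 292))*(-11) = -483/739*(-11) = 5313/739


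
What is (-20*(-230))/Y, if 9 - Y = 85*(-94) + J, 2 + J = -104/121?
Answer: 22264/38729 ≈ 0.57487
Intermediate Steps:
J = -346/121 (J = -2 - 104/121 = -346/121 ≈ -2.8595)
Y = 968225/121 (Y = 9 - (85*(-94) - 346/121) = 9 - (-7990 - 346/121) = 9 - 1*(-967136/121) = 9 + 967136/121 = 968225/121 ≈ 8001.9)
(-20*(-230))/Y = (-20*(-230))/(968225/121) = 4600*(121/968225) = 22264/38729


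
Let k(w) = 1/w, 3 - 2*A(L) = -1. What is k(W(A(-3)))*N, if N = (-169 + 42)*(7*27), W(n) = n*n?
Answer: -24003/4 ≈ -6000.8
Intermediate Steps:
A(L) = 2 (A(L) = 3/2 - 1/2*(-1) = 3/2 + 1/2 = 2)
W(n) = n**2
N = -24003 (N = -127*189 = -24003)
k(w) = 1/w
k(W(A(-3)))*N = -24003/2**2 = -24003/4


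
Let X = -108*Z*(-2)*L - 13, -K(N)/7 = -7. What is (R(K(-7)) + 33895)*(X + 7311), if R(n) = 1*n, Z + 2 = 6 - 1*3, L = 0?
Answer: 247723312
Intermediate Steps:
Z = 1 (Z = -2 + (6 - 1*3) = -2 + (6 - 3) = -2 + 3 = 1)
K(N) = 49 (K(N) = -7*(-7) = 49)
R(n) = n
X = -13 (X = -108*1*(-2)*0 - 13 = -(-216)*0 - 13 = -108*0 - 13 = 0 - 13 = -13)
(R(K(-7)) + 33895)*(X + 7311) = (49 + 33895)*(-13 + 7311) = 33944*7298 = 247723312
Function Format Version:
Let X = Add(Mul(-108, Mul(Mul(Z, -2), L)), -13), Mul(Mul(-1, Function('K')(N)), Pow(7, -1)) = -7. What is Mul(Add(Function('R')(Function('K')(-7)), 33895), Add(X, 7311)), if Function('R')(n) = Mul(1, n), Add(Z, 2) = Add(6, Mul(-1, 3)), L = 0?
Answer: 247723312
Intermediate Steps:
Z = 1 (Z = Add(-2, Add(6, Mul(-1, 3))) = Add(-2, Add(6, -3)) = Add(-2, 3) = 1)
Function('K')(N) = 49 (Function('K')(N) = Mul(-7, -7) = 49)
Function('R')(n) = n
X = -13 (X = Add(Mul(-108, Mul(Mul(1, -2), 0)), -13) = Add(Mul(-108, Mul(-2, 0)), -13) = Add(Mul(-108, 0), -13) = Add(0, -13) = -13)
Mul(Add(Function('R')(Function('K')(-7)), 33895), Add(X, 7311)) = Mul(Add(49, 33895), Add(-13, 7311)) = Mul(33944, 7298) = 247723312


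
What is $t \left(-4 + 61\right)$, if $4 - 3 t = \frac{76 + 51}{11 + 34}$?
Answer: $\frac{1007}{45} \approx 22.378$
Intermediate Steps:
$t = \frac{53}{135}$ ($t = \frac{4}{3} - \frac{\left(76 + 51\right) \frac{1}{11 + 34}}{3} = \frac{4}{3} - \frac{127 \cdot \frac{1}{45}}{3} = \frac{4}{3} - \frac{127}{135} = \frac{53}{135} \approx 0.39259$)
$t \left(-4 + 61\right) = \frac{53 \left(-4 + 61\right)}{135} = \frac{53}{135} \cdot 57 = \frac{1007}{45}$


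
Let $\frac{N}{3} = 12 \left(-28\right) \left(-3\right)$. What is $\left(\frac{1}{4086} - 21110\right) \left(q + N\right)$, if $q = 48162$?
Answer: $- \frac{735845320729}{681} \approx -1.0805 \cdot 10^{9}$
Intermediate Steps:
$N = 3024$ ($N = 3 \cdot 12 \left(-28\right) \left(-3\right) = 3 \left(\left(-336\right) \left(-3\right)\right) = 3 \cdot 1008 = 3024$)
$\left(\frac{1}{4086} - 21110\right) \left(q + N\right) = \left(\frac{1}{4086} - 21110\right) \left(48162 + 3024\right) = \left(\frac{1}{4086} - 21110\right) 51186 = \left(- \frac{86255459}{4086}\right) 51186 = - \frac{735845320729}{681}$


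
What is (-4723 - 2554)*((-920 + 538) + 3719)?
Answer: -24283349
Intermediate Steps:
(-4723 - 2554)*((-920 + 538) + 3719) = -7277*(-382 + 3719) = -7277*3337 = -24283349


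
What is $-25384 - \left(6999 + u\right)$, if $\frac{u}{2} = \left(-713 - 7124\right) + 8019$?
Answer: $-32747$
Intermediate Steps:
$u = 364$ ($u = 2 \left(\left(-713 - 7124\right) + 8019\right) = 2 \left(-7837 + 8019\right) = 2 \cdot 182 = 364$)
$-25384 - \left(6999 + u\right) = -25384 - \left(6999 + 364\right) = -25384 - 7363 = -32747$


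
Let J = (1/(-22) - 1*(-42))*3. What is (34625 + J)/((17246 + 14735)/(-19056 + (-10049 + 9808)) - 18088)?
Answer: -14752923143/7679674574 ≈ -1.9210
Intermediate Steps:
J = 2769/22 (J = (-1/22 + 42)*3 = (923/22)*3 = 2769/22 ≈ 125.86)
(34625 + J)/((17246 + 14735)/(-19056 + (-10049 + 9808)) - 18088) = (34625 + 2769/22)/((17246 + 14735)/(-19056 + (-10049 + 9808)) - 18088) = 764519/(22*(31981/(-19056 - 241) - 18088)) = 764519/(22*(31981/(-19297) - 18088)) = 764519/(22*(31981*(-1/19297) - 18088)) = 764519/(22*(-31981/19297 - 18088)) = 764519/(22*(-349076117/19297)) = (764519/22)*(-19297/349076117) = -14752923143/7679674574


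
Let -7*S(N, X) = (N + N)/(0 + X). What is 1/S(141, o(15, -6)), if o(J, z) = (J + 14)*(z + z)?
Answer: 406/47 ≈ 8.6383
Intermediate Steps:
o(J, z) = 2*z*(14 + J) (o(J, z) = (14 + J)*(2*z) = 2*z*(14 + J))
S(N, X) = -2*N/(7*X) (S(N, X) = -(N + N)/(7*(0 + X)) = -2*N/(7*X))
1/S(141, o(15, -6)) = 1/(-2/7*141/2*(-6)*(14 + 15)) = 1/(-2/7*141/2*(-6)*29) = 1/(-2/7*141/(-348)) = 1/(-2/7*141*(-1/348)) = 1/(47/406) = 406/47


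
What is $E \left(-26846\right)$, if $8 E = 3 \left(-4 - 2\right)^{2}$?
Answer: $-362421$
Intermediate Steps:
$E = \frac{27}{2}$ ($E = \frac{3 \left(-4 - 2\right)^{2}}{8} = \frac{3 \left(-6\right)^{2}}{8} = \frac{3 \cdot 36}{8} = \frac{1}{8} \cdot 108 = \frac{27}{2} \approx 13.5$)
$E \left(-26846\right) = \frac{27}{2} \left(-26846\right) = -362421$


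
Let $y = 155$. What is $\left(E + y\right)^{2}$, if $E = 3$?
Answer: $24964$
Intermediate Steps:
$\left(E + y\right)^{2} = \left(3 + 155\right)^{2} = 158^{2} = 24964$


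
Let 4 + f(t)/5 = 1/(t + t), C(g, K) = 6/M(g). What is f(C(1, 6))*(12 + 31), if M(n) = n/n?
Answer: -10105/12 ≈ -842.08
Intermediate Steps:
M(n) = 1
C(g, K) = 6 (C(g, K) = 6/1 = 6*1 = 6)
f(t) = -20 + 5/(2*t) (f(t) = -20 + 5/(t + t) = -20 + 5/((2*t)) = -20 + 5*(1/(2*t)) = -20 + 5/(2*t))
f(C(1, 6))*(12 + 31) = (-20 + (5/2)/6)*(12 + 31) = (-20 + (5/2)*(1/6))*43 = (-20 + 5/12)*43 = -235/12*43 = -10105/12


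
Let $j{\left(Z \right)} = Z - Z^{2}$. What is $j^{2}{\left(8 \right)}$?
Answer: $3136$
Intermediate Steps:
$j^{2}{\left(8 \right)} = \left(8 \left(1 - 8\right)\right)^{2} = \left(8 \left(-7\right)\right)^{2} = \left(-56\right)^{2} = 3136$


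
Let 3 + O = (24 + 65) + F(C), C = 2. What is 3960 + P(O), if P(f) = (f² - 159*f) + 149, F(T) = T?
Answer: -2139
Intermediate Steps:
O = 88 (O = -3 + ((24 + 65) + 2) = -3 + (89 + 2) = -3 + 91 = 88)
P(f) = 149 + f² - 159*f
3960 + P(O) = 3960 + (149 + 88² - 159*88) = 3960 + (149 + 7744 - 13992) = 3960 - 6099 = -2139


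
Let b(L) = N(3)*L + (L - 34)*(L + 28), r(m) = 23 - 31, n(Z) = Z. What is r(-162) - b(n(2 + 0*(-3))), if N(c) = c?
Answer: 946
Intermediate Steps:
r(m) = -8
b(L) = 3*L + (-34 + L)*(28 + L) (b(L) = 3*L + (L - 34)*(L + 28) = 3*L + (-34 + L)*(28 + L))
r(-162) - b(n(2 + 0*(-3))) = -8 - (-952 + (2 + 0*(-3))² - 3*(2 + 0*(-3))) = -8 - (-952 + (2 + 0)² - 3*(2 + 0)) = -8 - (-952 + 2² - 3*2) = -8 - (-952 + 4 - 6) = -8 - 1*(-954) = -8 + 954 = 946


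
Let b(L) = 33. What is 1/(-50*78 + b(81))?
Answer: -1/3867 ≈ -0.00025860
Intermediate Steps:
1/(-50*78 + b(81)) = 1/(-50*78 + 33) = 1/(-3900 + 33) = 1/(-3867) = -1/3867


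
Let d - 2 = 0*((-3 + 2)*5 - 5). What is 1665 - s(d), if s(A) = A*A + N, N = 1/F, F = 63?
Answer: 104642/63 ≈ 1661.0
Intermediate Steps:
d = 2 (d = 2 + 0*((-3 + 2)*5 - 5) = 2 + 0*(-1*5 - 5) = 2 + 0*(-5 - 5) = 2 + 0*(-10) = 2 + 0 = 2)
N = 1/63 ≈ 0.015873
s(A) = 1/63 + A**2 (s(A) = A*A + 1/63 = A**2 + 1/63 = 1/63 + A**2)
1665 - s(d) = 1665 - (1/63 + 2**2) = 1665 - (1/63 + 4) = 1665 - 1*253/63 = 1665 - 253/63 = 104642/63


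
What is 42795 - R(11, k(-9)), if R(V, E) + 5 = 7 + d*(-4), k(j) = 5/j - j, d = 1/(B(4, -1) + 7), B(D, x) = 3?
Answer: 213967/5 ≈ 42793.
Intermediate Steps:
d = 1/10 (d = 1/(3 + 7) = 1/10 ≈ 0.10000)
k(j) = -j + 5/j
R(V, E) = 8/5 (R(V, E) = -5 + (7 + (1/10)*(-4)) = -5 + (7 - 2/5) = -5 + 33/5 = 8/5)
42795 - R(11, k(-9)) = 42795 - 1*8/5 = 42795 - 8/5 = 213967/5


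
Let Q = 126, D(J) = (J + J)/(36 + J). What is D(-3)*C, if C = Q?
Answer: -252/11 ≈ -22.909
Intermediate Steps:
D(J) = 2*J/(36 + J) (D(J) = (2*J)/(36 + J) = 2*J/(36 + J))
C = 126
D(-3)*C = (2*(-3)/(36 - 3))*126 = (2*(-3)/33)*126 = (2*(-3)*(1/33))*126 = -2/11*126 = -252/11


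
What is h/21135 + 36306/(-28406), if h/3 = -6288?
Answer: -217196349/100060135 ≈ -2.1707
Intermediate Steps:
h = -18864 (h = 3*(-6288) = -18864)
h/21135 + 36306/(-28406) = -18864/21135 + 36306/(-28406) = -18864*1/21135 + 36306*(-1/28406) = -6288/7045 - 18153/14203 = -217196349/100060135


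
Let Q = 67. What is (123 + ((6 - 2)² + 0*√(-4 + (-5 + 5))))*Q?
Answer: 9313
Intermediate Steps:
(123 + ((6 - 2)² + 0*√(-4 + (-5 + 5))))*Q = (123 + ((6 - 2)² + 0*√(-4 + (-5 + 5))))*67 = (123 + (4² + 0*√(-4 + 0)))*67 = (123 + (16 + 0*√(-4)))*67 = (123 + (16 + 0*(2*I)))*67 = (123 + (16 + 0))*67 = (123 + 16)*67 = 139*67 = 9313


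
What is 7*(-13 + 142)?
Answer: 903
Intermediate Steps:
7*(-13 + 142) = 7*129 = 903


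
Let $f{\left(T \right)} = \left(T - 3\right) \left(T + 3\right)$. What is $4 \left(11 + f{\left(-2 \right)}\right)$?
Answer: $24$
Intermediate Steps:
$f{\left(T \right)} = \left(-3 + T\right) \left(3 + T\right)$
$4 \left(11 + f{\left(-2 \right)}\right) = 4 \left(11 - \left(9 - \left(-2\right)^{2}\right)\right) = 4 \left(11 + \left(-9 + 4\right)\right) = 4 \left(11 - 5\right) = 4 \cdot 6 = 24$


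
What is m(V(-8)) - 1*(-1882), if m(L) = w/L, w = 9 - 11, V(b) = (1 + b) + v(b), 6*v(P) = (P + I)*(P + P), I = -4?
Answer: 47048/25 ≈ 1881.9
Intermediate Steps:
v(P) = P*(-4 + P)/3 (v(P) = ((P - 4)*(P + P))/6 = ((-4 + P)*(2*P))/6 = (2*P*(-4 + P))/6 = P*(-4 + P)/3)
V(b) = 1 + b + b*(-4 + b)/3 (V(b) = (1 + b) + b*(-4 + b)/3 = 1 + b + b*(-4 + b)/3)
w = -2
m(L) = -2/L
m(V(-8)) - 1*(-1882) = -2/(1 - ⅓*(-8) + (⅓)*(-8)²) - 1*(-1882) = -2/(1 + 8/3 + (⅓)*64) + 1882 = -2/(1 + 8/3 + 64/3) + 1882 = -2/25 + 1882 = 47048/25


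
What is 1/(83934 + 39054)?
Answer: 1/122988 ≈ 8.1309e-6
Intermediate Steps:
1/(83934 + 39054) = 1/122988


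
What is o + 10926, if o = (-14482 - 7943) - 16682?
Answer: -28181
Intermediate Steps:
o = -39107 (o = -22425 - 16682 = -39107)
o + 10926 = -39107 + 10926 = -28181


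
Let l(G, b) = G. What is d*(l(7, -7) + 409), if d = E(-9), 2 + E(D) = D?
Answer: -4576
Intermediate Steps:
E(D) = -2 + D
d = -11 (d = -2 - 9 = -11)
d*(l(7, -7) + 409) = -11*(7 + 409) = -11*416 = -4576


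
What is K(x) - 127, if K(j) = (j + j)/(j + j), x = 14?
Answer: -126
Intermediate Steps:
K(j) = 1 (K(j) = (2*j)/((2*j)) = (2*j)*(1/(2*j)) = 1)
K(x) - 127 = 1 - 127 = -126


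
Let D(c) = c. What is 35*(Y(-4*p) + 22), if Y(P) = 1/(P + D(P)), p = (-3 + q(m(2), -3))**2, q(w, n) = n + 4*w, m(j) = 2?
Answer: 24605/32 ≈ 768.91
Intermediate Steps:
p = 4 (p = (-3 + (-3 + 4*2))**2 = (-3 + (-3 + 8))**2 = (-3 + 5)**2 = 2**2 = 4)
Y(P) = 1/(2*P) (Y(P) = 1/(P + P) = 1/(2*P))
35*(Y(-4*p) + 22) = 35*(1/(2*((-4*4))) + 22) = 35*((1/2)/(-16) + 22) = 35*((1/2)*(-1/16) + 22) = 35*(-1/32 + 22) = 35*(703/32) = 24605/32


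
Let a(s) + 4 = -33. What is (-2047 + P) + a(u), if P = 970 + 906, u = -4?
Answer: -208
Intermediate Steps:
P = 1876
a(s) = -37 (a(s) = -4 - 33 = -37)
(-2047 + P) + a(u) = (-2047 + 1876) - 37 = -171 - 37 = -208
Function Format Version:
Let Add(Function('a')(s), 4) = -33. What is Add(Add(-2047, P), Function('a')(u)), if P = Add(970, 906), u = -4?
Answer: -208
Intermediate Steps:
P = 1876
Function('a')(s) = -37 (Function('a')(s) = Add(-4, -33) = -37)
Add(Add(-2047, P), Function('a')(u)) = Add(Add(-2047, 1876), -37) = Add(-171, -37) = -208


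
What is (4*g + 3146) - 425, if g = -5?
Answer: 2701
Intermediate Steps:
(4*g + 3146) - 425 = (4*(-5) + 3146) - 425 = (-20 + 3146) - 425 = 3126 - 425 = 2701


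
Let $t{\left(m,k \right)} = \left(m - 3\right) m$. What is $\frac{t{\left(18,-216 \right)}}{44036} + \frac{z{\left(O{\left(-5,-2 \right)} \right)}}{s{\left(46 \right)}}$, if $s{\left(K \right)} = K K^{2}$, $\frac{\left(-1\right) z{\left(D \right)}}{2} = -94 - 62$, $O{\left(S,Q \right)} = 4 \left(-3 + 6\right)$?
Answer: $\frac{2501247}{267893006} \approx 0.0093367$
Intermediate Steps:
$O{\left(S,Q \right)} = 12$ ($O{\left(S,Q \right)} = 4 \cdot 3 = 12$)
$t{\left(m,k \right)} = m \left(-3 + m\right)$ ($t{\left(m,k \right)} = \left(-3 + m\right) m = m \left(-3 + m\right)$)
$z{\left(D \right)} = 312$ ($z{\left(D \right)} = - 2 \left(-94 - 62\right) = \left(-2\right) \left(-156\right) = 312$)
$s{\left(K \right)} = K^{3}$
$\frac{t{\left(18,-216 \right)}}{44036} + \frac{z{\left(O{\left(-5,-2 \right)} \right)}}{s{\left(46 \right)}} = \frac{18 \left(-3 + 18\right)}{44036} + \frac{312}{46^{3}} = 18 \cdot 15 \cdot \frac{1}{44036} + \frac{312}{97336} = 270 \cdot \frac{1}{44036} + 312 \cdot \frac{1}{97336} = \frac{135}{22018} + \frac{39}{12167} = \frac{2501247}{267893006}$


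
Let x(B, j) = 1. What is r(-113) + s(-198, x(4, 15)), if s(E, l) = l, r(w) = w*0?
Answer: 1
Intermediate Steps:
r(w) = 0
r(-113) + s(-198, x(4, 15)) = 0 + 1 = 1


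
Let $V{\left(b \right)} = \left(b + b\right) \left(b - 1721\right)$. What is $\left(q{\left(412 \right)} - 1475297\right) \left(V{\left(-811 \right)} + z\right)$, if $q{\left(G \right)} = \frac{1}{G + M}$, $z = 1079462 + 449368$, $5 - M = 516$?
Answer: $- \frac{274374590157512}{33} \approx -8.3144 \cdot 10^{12}$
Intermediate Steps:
$M = -511$ ($M = 5 - 516 = -511$)
$z = 1528830$
$V{\left(b \right)} = 2 b \left(-1721 + b\right)$
$q{\left(G \right)} = \frac{1}{-511 + G}$ ($q{\left(G \right)} = \frac{1}{G - 511} = \frac{1}{-511 + G}$)
$\left(q{\left(412 \right)} - 1475297\right) \left(V{\left(-811 \right)} + z\right) = \left(\frac{1}{-511 + 412} - 1475297\right) \left(2 \left(-811\right) \left(-1721 - 811\right) + 1528830\right) = \left(\frac{1}{-99} - 1475297\right) \left(2 \left(-811\right) \left(-2532\right) + 1528830\right) = \left(- \frac{1}{99} - 1475297\right) \left(4106904 + 1528830\right) = \left(- \frac{146054404}{99}\right) 5635734 = - \frac{274374590157512}{33}$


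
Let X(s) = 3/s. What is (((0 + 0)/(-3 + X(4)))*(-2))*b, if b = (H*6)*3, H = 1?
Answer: 0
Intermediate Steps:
b = 18 (b = (1*6)*3 = 6*3 = 18)
(((0 + 0)/(-3 + X(4)))*(-2))*b = (((0 + 0)/(-3 + 3/4))*(-2))*18 = ((0/(-3 + 3*(1/4)))*(-2))*18 = ((0/(-3 + 3/4))*(-2))*18 = ((0/(-9/4))*(-2))*18 = ((0*(-4/9))*(-2))*18 = (0*(-2))*18 = 0*18 = 0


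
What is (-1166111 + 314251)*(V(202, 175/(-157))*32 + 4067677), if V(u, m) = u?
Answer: -3470597752260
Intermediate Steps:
(-1166111 + 314251)*(V(202, 175/(-157))*32 + 4067677) = (-1166111 + 314251)*(202*32 + 4067677) = -851860*(6464 + 4067677) = -851860*4074141 = -3470597752260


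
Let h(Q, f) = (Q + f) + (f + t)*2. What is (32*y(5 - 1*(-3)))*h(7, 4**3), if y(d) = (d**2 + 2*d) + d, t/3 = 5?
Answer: 644864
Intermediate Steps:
t = 15 (t = 3*5 = 15)
h(Q, f) = 30 + Q + 3*f (h(Q, f) = (Q + f) + (f + 15)*2 = (Q + f) + (15 + f)*2 = (Q + f) + (30 + 2*f) = 30 + Q + 3*f)
y(d) = d**2 + 3*d
(32*y(5 - 1*(-3)))*h(7, 4**3) = (32*((5 - 1*(-3))*(3 + (5 - 1*(-3)))))*(30 + 7 + 3*4**3) = (32*((5 + 3)*(3 + (5 + 3))))*(30 + 7 + 3*64) = (32*(8*(3 + 8)))*(30 + 7 + 192) = (32*(8*11))*229 = (32*88)*229 = 2816*229 = 644864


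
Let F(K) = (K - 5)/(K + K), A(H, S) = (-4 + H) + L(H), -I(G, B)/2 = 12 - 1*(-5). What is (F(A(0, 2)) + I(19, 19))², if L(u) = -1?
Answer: 1089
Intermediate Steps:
I(G, B) = -34 (I(G, B) = -2*(12 - 1*(-5)) = -2*(12 + 5) = -2*17 = -34)
A(H, S) = -5 + H (A(H, S) = (-4 + H) - 1 = -5 + H)
F(K) = (-5 + K)/(2*K) (F(K) = (-5 + K)/((2*K)) = (-5 + K)*(1/(2*K)) = (-5 + K)/(2*K))
(F(A(0, 2)) + I(19, 19))² = ((-5 + (-5 + 0))/(2*(-5 + 0)) - 34)² = ((½)*(-5 - 5)/(-5) - 34)² = ((½)*(-⅕)*(-10) - 34)² = (1 - 34)² = (-33)² = 1089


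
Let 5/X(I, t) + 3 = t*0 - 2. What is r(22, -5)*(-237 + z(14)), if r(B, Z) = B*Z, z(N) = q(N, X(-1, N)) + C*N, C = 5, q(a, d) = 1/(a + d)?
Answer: 238700/13 ≈ 18362.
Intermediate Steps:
X(I, t) = -1 (X(I, t) = 5/(-3 + (t*0 - 2)) = 5/(-3 + (0 - 2)) = 5/(-3 - 2) = 5/(-5) = 5*(-⅕) = -1)
z(N) = 1/(-1 + N) + 5*N (z(N) = 1/(N - 1) + 5*N = 1/(-1 + N) + 5*N)
r(22, -5)*(-237 + z(14)) = (22*(-5))*(-237 + (1 + 5*14*(-1 + 14))/(-1 + 14)) = -110*(-237 + (1 + 5*14*13)/13) = -110*(-237 + (1 + 910)/13) = -110*(-237 + (1/13)*911) = -110*(-237 + 911/13) = -110*(-2170/13) = 238700/13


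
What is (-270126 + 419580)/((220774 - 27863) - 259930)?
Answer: -149454/67019 ≈ -2.2300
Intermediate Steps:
(-270126 + 419580)/((220774 - 27863) - 259930) = 149454/(192911 - 259930) = 149454/(-67019) = 149454*(-1/67019) = -149454/67019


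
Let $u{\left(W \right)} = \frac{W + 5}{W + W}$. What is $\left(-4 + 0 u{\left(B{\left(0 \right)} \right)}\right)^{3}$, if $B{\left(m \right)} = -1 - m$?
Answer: $-64$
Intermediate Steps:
$u{\left(W \right)} = \frac{5 + W}{2 W}$
$\left(-4 + 0 u{\left(B{\left(0 \right)} \right)}\right)^{3} = \left(-4 + 0 \frac{5 - 1}{2 \left(-1 - 0\right)}\right)^{3} = \left(-4 + 0 \frac{5 + \left(-1 + 0\right)}{2 \left(-1 + 0\right)}\right)^{3} = \left(-4 + 0 \frac{5 - 1}{2 \left(-1\right)}\right)^{3} = \left(-4 + 0 \cdot \frac{1}{2} \left(-1\right) 4\right)^{3} = \left(-4 + 0 \left(-2\right)\right)^{3} = \left(-4 + 0\right)^{3} = \left(-4\right)^{3} = -64$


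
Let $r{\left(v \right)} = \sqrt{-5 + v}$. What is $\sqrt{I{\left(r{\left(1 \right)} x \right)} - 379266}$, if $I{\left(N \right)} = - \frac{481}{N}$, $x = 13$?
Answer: $\frac{\sqrt{-1517064 + 74 i}}{2} \approx 0.01502 + 615.85 i$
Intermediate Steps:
$\sqrt{I{\left(r{\left(1 \right)} x \right)} - 379266} = \sqrt{- \frac{481}{\sqrt{-5 + 1} \cdot 13} - 379266} = \sqrt{- \frac{481}{\sqrt{-4} \cdot 13} - 379266} = \sqrt{- \frac{481}{2 i 13} - 379266} = \sqrt{- \frac{481}{26 i} - 379266} = \sqrt{- 481 \left(- \frac{i}{26}\right) - 379266} = \sqrt{\frac{37 i}{2} - 379266} = \sqrt{-379266 + \frac{37 i}{2}}$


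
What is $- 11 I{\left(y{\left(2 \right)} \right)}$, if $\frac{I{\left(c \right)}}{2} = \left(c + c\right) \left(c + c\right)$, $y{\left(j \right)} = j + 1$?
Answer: $-792$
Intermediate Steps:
$y{\left(j \right)} = 1 + j$
$I{\left(c \right)} = 8 c^{2}$ ($I{\left(c \right)} = 2 \left(c + c\right) \left(c + c\right) = 2 \cdot 2 c 2 c = 2 \cdot 4 c^{2} = 8 c^{2}$)
$- 11 I{\left(y{\left(2 \right)} \right)} = - 11 \cdot 8 \left(1 + 2\right)^{2} = - 11 \cdot 8 \cdot 3^{2} = - 11 \cdot 8 \cdot 9 = \left(-11\right) 72 = -792$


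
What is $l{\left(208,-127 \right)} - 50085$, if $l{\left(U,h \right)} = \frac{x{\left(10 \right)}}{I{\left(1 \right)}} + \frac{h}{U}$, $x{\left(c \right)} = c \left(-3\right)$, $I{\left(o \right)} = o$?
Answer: $- \frac{10424047}{208} \approx -50116.0$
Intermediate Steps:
$x{\left(c \right)} = - 3 c$
$l{\left(U,h \right)} = -30 + \frac{h}{U}$ ($l{\left(U,h \right)} = \frac{\left(-3\right) 10}{1} + \frac{h}{U} = \left(-30\right) 1 + \frac{h}{U} = -30 + \frac{h}{U}$)
$l{\left(208,-127 \right)} - 50085 = \left(-30 - \frac{127}{208}\right) - 50085 = - \frac{6367}{208} - 50085 = - \frac{10424047}{208}$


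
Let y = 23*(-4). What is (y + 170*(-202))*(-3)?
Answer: 103296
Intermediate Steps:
y = -92
(y + 170*(-202))*(-3) = (-92 + 170*(-202))*(-3) = (-92 - 34340)*(-3) = -34432*(-3) = 103296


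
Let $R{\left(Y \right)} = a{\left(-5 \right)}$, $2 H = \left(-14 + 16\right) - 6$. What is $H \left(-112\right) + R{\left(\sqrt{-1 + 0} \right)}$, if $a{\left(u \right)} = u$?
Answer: $219$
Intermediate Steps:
$H = -2$ ($H = \frac{\left(-14 + 16\right) - 6}{2} = \frac{2 - 6}{2} = \frac{1}{2} \left(-4\right) = -2$)
$R{\left(Y \right)} = -5$
$H \left(-112\right) + R{\left(\sqrt{-1 + 0} \right)} = \left(-2\right) \left(-112\right) - 5 = 224 - 5 = 219$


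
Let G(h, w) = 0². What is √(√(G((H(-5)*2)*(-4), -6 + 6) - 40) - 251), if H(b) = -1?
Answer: √(-251 + 2*I*√10) ≈ 0.1996 + 15.844*I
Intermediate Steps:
G(h, w) = 0
√(√(G((H(-5)*2)*(-4), -6 + 6) - 40) - 251) = √(√(0 - 40) - 251) = √(√(-40) - 251) = √(2*I*√10 - 251) = √(-251 + 2*I*√10)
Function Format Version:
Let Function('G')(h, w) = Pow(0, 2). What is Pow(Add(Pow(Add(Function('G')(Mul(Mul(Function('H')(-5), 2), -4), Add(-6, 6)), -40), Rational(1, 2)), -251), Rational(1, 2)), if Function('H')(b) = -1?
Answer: Pow(Add(-251, Mul(2, I, Pow(10, Rational(1, 2)))), Rational(1, 2)) ≈ Add(0.1996, Mul(15.844, I))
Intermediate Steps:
Function('G')(h, w) = 0
Pow(Add(Pow(Add(Function('G')(Mul(Mul(Function('H')(-5), 2), -4), Add(-6, 6)), -40), Rational(1, 2)), -251), Rational(1, 2)) = Pow(Add(Pow(Add(0, -40), Rational(1, 2)), -251), Rational(1, 2)) = Pow(Add(Pow(-40, Rational(1, 2)), -251), Rational(1, 2)) = Pow(Add(Mul(2, I, Pow(10, Rational(1, 2))), -251), Rational(1, 2)) = Pow(Add(-251, Mul(2, I, Pow(10, Rational(1, 2)))), Rational(1, 2))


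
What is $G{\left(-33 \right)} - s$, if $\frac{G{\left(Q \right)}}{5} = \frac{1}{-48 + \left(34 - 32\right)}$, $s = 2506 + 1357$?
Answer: $- \frac{177703}{46} \approx -3863.1$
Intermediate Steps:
$s = 3863$
$G{\left(Q \right)} = - \frac{5}{46}$ ($G{\left(Q \right)} = \frac{5}{-48 + \left(34 - 32\right)} = \frac{5}{-48 + 2} = \frac{5}{-46} = 5 \left(- \frac{1}{46}\right) = - \frac{5}{46}$)
$G{\left(-33 \right)} - s = - \frac{5}{46} - 3863 = - \frac{177703}{46}$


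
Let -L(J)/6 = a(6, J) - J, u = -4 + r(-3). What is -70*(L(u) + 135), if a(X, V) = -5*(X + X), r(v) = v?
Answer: -31710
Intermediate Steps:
a(X, V) = -10*X
u = -7 (u = -4 - 3 = -7)
L(J) = 360 + 6*J (L(J) = -6*(-10*6 - J) = -6*(-60 - J) = 360 + 6*J)
-70*(L(u) + 135) = -70*((360 + 6*(-7)) + 135) = -70*((360 - 42) + 135) = -70*(318 + 135) = -70*453 = -31710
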